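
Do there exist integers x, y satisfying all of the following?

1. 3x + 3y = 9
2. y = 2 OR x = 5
Yes

Take x = 1, y = 2. Substituting into each constraint:
  (1) 3(1) + 3(2) = 9 ✓
  (2) y = 2, target 2 ✓ (first branch holds)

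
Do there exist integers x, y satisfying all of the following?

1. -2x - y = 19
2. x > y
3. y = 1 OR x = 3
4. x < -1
No

The full constraint system is jointly infeasible over the integers. Each constraint and what it forces:

  - -2x - y = 19: is a linear equation tying the variables together
  - x > y: bounds one variable relative to another variable
  - y = 1 OR x = 3: forces a choice: either y = 1 or x = 3
  - x < -1: bounds one variable relative to a constant

Split on the disjunction (y = 1 OR x = 3):
  • If y = 1: the equation forces x = -10, giving (y, x) = (1, -10), which violates x > y.
  • If x = 3: this contradicts the bound x ≤ -2.
Both branches are infeasible, so the system has no integer solution.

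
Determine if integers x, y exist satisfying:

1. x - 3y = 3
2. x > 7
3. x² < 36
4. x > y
No

A contradictory subset is {x > 7, x² < 36}. No integer assignment can satisfy these jointly:

  - x > 7: bounds one variable relative to a constant
  - x² < 36: restricts x to |x| ≤ 5

Direct contradiction: the bounds on x require x ≥ 8 and x ≤ 5 simultaneously, which is empty.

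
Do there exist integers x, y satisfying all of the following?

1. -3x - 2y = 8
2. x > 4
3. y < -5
Yes

Take x = 6, y = -13. Substituting into each constraint:
  (1) -3(6) - 2(-13) = 8 ✓
  (2) 6 > 4 ✓
  (3) -13 < -5 ✓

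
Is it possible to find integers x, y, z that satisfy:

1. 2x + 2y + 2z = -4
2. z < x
Yes

Take x = 0, y = -1, z = -1. Substituting into each constraint:
  (1) 2(0) + 2(-1) + 2(-1) = -4 ✓
  (2) -1 < 0 ✓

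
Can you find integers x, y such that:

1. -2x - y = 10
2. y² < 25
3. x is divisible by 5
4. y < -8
No

A contradictory subset is {y² < 25, y < -8}. No integer assignment can satisfy these jointly:

  - y² < 25: restricts y to |y| ≤ 4
  - y < -8: bounds one variable relative to a constant

Direct contradiction: the bounds on y require y ≥ -4 and y ≤ -9 simultaneously, which is empty.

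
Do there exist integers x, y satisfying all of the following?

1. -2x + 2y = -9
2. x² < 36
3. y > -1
No

Even the single constraint (-2x + 2y = -9) is infeasible over the integers.

  - -2x + 2y = -9: every term on the left is divisible by 2, so the LHS ≡ 0 (mod 2), but the RHS -9 is not — no integer solution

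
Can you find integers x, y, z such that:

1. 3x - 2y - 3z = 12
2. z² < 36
Yes

Take x = 0, y = -6, z = 0. Substituting into each constraint:
  (1) 3(0) - 2(-6) - 3(0) = 12 ✓
  (2) z² = (0)² = 0, and 0 < 36 ✓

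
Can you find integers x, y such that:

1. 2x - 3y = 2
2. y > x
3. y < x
No

A contradictory subset is {y > x, y < x}. No integer assignment can satisfy these jointly:

  - y > x: bounds one variable relative to another variable
  - y < x: bounds one variable relative to another variable

Direct contradiction: y > x and x > y cannot both hold.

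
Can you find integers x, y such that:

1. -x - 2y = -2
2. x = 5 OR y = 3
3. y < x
No

The full constraint system is jointly infeasible over the integers. Each constraint and what it forces:

  - -x - 2y = -2: is a linear equation tying the variables together
  - x = 5 OR y = 3: forces a choice: either x = 5 or y = 3
  - y < x: bounds one variable relative to another variable

Split on the disjunction (x = 5 OR y = 3):
  • If x = 5: with x = 5, every remaining term of the linear equation is divisible by 2, so the left side is ≡ 0 (mod 2); but the right side 3 ≡ 1 (mod 2). No integers can satisfy it.
  • If y = 3: the equation forces x = -4, giving (y, x) = (3, -4), which violates x > y.
Both branches are infeasible, so the system has no integer solution.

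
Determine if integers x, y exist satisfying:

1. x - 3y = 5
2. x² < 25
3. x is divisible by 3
No

A contradictory subset is {x - 3y = 5, x is divisible by 3}. No integer assignment can satisfy these jointly:

  - x - 3y = 5: is a linear equation tying the variables together
  - x is divisible by 3: restricts x to multiples of 3

Modular obstruction: writing x = 3x', every remaining term of the linear equation is divisible by 3, so the left side is ≡ 0 (mod 3); but the right side 5 ≡ 2 (mod 3). No integers can satisfy it.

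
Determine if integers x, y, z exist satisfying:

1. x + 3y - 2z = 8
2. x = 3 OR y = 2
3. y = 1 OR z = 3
Yes

Take x = 8, y = 2, z = 3. Substituting into each constraint:
  (1) 8 + 3(2) - 2(3) = 8 ✓
  (2) y = 2, target 2 ✓ (second branch holds)
  (3) z = 3, target 3 ✓ (second branch holds)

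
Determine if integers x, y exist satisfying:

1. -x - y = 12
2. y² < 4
Yes

Take x = -12, y = 0. Substituting into each constraint:
  (1) 12 + 0 = 12 ✓
  (2) y² = (0)² = 0, and 0 < 4 ✓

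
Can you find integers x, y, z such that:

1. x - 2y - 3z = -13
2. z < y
Yes

Take x = -16, y = 0, z = -1. Substituting into each constraint:
  (1) (-16) - 2(0) - 3(-1) = -13 ✓
  (2) -1 < 0 ✓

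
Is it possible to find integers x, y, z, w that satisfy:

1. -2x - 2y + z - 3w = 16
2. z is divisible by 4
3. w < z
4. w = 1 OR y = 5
Yes

Take x = -14, y = 5, z = 4, w = 2. Substituting into each constraint:
  (1) -2(-14) - 2(5) + 4 - 3(2) = 16 ✓
  (2) 4 = 4 × 1, remainder 0 ✓
  (3) 2 < 4 ✓
  (4) y = 5, target 5 ✓ (second branch holds)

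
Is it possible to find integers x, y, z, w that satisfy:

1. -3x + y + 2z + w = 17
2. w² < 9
Yes

Take x = -5, y = 0, z = 1, w = 0. Substituting into each constraint:
  (1) -3(-5) + 0 + 2(1) + 0 = 17 ✓
  (2) w² = (0)² = 0, and 0 < 9 ✓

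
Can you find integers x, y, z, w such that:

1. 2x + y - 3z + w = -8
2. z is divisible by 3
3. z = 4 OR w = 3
Yes

Take x = 0, y = 7, z = 6, w = 3. Substituting into each constraint:
  (1) 2(0) + 7 - 3(6) + 3 = -8 ✓
  (2) 6 = 3 × 2, remainder 0 ✓
  (3) w = 3, target 3 ✓ (second branch holds)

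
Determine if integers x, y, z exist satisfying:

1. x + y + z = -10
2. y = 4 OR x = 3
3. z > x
Yes

Take x = 3, y = -17, z = 4. Substituting into each constraint:
  (1) 3 + (-17) + 4 = -10 ✓
  (2) x = 3, target 3 ✓ (second branch holds)
  (3) 4 > 3 ✓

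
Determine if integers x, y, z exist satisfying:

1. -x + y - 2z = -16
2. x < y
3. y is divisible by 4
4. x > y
No

A contradictory subset is {x < y, x > y}. No integer assignment can satisfy these jointly:

  - x < y: bounds one variable relative to another variable
  - x > y: bounds one variable relative to another variable

Direct contradiction: y > x and x > y cannot both hold.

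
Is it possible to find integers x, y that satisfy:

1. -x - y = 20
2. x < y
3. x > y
No

A contradictory subset is {x < y, x > y}. No integer assignment can satisfy these jointly:

  - x < y: bounds one variable relative to another variable
  - x > y: bounds one variable relative to another variable

Direct contradiction: y > x and x > y cannot both hold.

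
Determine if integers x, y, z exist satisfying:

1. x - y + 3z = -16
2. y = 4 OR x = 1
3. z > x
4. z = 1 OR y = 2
Yes

Take x = -15, y = 4, z = 1. Substituting into each constraint:
  (1) (-15) + (-4) + 3(1) = -16 ✓
  (2) y = 4, target 4 ✓ (first branch holds)
  (3) 1 > -15 ✓
  (4) z = 1, target 1 ✓ (first branch holds)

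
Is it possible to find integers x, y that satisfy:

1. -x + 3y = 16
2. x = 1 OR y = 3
Yes

Take x = -7, y = 3. Substituting into each constraint:
  (1) 7 + 3(3) = 16 ✓
  (2) y = 3, target 3 ✓ (second branch holds)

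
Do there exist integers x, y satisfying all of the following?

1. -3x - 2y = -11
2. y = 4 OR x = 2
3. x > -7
Yes

Take x = 1, y = 4. Substituting into each constraint:
  (1) -3(1) - 2(4) = -11 ✓
  (2) y = 4, target 4 ✓ (first branch holds)
  (3) 1 > -7 ✓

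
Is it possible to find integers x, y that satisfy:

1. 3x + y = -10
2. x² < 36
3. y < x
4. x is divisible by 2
Yes

Take x = 0, y = -10. Substituting into each constraint:
  (1) 3(0) + (-10) = -10 ✓
  (2) x² = (0)² = 0, and 0 < 36 ✓
  (3) -10 < 0 ✓
  (4) 0 = 2 × 0, remainder 0 ✓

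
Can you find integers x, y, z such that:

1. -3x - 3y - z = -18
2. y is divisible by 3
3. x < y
Yes

Take x = -1, y = 0, z = 21. Substituting into each constraint:
  (1) -3(-1) - 3(0) + (-21) = -18 ✓
  (2) 0 = 3 × 0, remainder 0 ✓
  (3) -1 < 0 ✓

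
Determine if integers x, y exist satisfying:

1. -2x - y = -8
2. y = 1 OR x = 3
Yes

Take x = 3, y = 2. Substituting into each constraint:
  (1) -2(3) + (-2) = -8 ✓
  (2) x = 3, target 3 ✓ (second branch holds)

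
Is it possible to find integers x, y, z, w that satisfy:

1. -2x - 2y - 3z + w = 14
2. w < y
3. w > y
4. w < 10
No

A contradictory subset is {w < y, w > y}. No integer assignment can satisfy these jointly:

  - w < y: bounds one variable relative to another variable
  - w > y: bounds one variable relative to another variable

Direct contradiction: y > w and w > y cannot both hold.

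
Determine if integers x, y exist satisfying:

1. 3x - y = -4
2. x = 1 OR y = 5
Yes

Take x = 1, y = 7. Substituting into each constraint:
  (1) 3(1) + (-7) = -4 ✓
  (2) x = 1, target 1 ✓ (first branch holds)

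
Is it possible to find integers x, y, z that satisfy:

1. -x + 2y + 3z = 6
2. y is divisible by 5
Yes

Take x = 0, y = 0, z = 2. Substituting into each constraint:
  (1) 0 + 2(0) + 3(2) = 6 ✓
  (2) 0 = 5 × 0, remainder 0 ✓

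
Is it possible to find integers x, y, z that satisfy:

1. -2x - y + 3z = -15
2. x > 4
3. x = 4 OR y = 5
Yes

Take x = 5, y = 5, z = 0. Substituting into each constraint:
  (1) -2(5) + (-5) + 3(0) = -15 ✓
  (2) 5 > 4 ✓
  (3) y = 5, target 5 ✓ (second branch holds)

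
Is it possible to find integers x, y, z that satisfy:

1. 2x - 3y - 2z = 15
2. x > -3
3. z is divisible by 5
Yes

Take x = 0, y = -5, z = 0. Substituting into each constraint:
  (1) 2(0) - 3(-5) - 2(0) = 15 ✓
  (2) 0 > -3 ✓
  (3) 0 = 5 × 0, remainder 0 ✓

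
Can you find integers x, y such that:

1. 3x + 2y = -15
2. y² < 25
Yes

Take x = -5, y = 0. Substituting into each constraint:
  (1) 3(-5) + 2(0) = -15 ✓
  (2) y² = (0)² = 0, and 0 < 25 ✓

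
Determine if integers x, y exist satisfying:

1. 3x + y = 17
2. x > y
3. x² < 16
No

The full constraint system is jointly infeasible over the integers. Each constraint and what it forces:

  - 3x + y = 17: is a linear equation tying the variables together
  - x > y: bounds one variable relative to another variable
  - x² < 16: restricts x to |x| ≤ 3

Propagating the comparison: y < x and x ≤ 3 give y ≤ 2. Range argument: with x ∈ [-3, 3], y ∈ [−∞, 2], the left side of the equation is at most 11, but the right side is 17 > 11. No integer solution exists.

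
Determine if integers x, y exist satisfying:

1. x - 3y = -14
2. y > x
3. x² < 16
Yes

Take x = -2, y = 4. Substituting into each constraint:
  (1) (-2) - 3(4) = -14 ✓
  (2) 4 > -2 ✓
  (3) x² = (-2)² = 4, and 4 < 16 ✓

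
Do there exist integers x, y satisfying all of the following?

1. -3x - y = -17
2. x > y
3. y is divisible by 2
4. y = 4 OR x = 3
No

A contradictory subset is {-3x - y = -17, x > y, y = 4 OR x = 3}. No integer assignment can satisfy these jointly:

  - -3x - y = -17: is a linear equation tying the variables together
  - x > y: bounds one variable relative to another variable
  - y = 4 OR x = 3: forces a choice: either y = 4 or x = 3

Split on the disjunction (y = 4 OR x = 3):
  • If y = 4: with y = 4, every remaining term of the linear equation is divisible by 3, so the left side is ≡ 0 (mod 3); but the right side -13 ≡ 2 (mod 3). No integers can satisfy it.
  • If x = 3: the equation forces y = 8, giving (x, y) = (3, 8), which violates x > y.
Both branches are infeasible, so the system has no integer solution.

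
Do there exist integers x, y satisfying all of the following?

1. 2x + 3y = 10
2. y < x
Yes

Take x = 5, y = 0. Substituting into each constraint:
  (1) 2(5) + 3(0) = 10 ✓
  (2) 0 < 5 ✓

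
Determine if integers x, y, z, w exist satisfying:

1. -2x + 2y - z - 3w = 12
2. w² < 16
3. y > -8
Yes

Take x = 0, y = 0, z = -12, w = 0. Substituting into each constraint:
  (1) -2(0) + 2(0) + 12 - 3(0) = 12 ✓
  (2) w² = (0)² = 0, and 0 < 16 ✓
  (3) 0 > -8 ✓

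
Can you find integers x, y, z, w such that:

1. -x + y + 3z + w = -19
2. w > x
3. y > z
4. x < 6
Yes

Take x = -4, y = -5, z = -6, w = 0. Substituting into each constraint:
  (1) 4 + (-5) + 3(-6) + 0 = -19 ✓
  (2) 0 > -4 ✓
  (3) -5 > -6 ✓
  (4) -4 < 6 ✓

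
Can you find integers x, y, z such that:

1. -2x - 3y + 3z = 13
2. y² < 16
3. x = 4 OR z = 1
Yes

Take x = 4, y = 0, z = 7. Substituting into each constraint:
  (1) -2(4) - 3(0) + 3(7) = 13 ✓
  (2) y² = (0)² = 0, and 0 < 16 ✓
  (3) x = 4, target 4 ✓ (first branch holds)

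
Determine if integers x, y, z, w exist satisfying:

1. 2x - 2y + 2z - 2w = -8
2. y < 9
Yes

Take x = 0, y = 4, z = 0, w = 0. Substituting into each constraint:
  (1) 2(0) - 2(4) + 2(0) - 2(0) = -8 ✓
  (2) 4 < 9 ✓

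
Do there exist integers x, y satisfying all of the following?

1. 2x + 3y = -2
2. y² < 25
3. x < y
Yes

Take x = -1, y = 0. Substituting into each constraint:
  (1) 2(-1) + 3(0) = -2 ✓
  (2) y² = (0)² = 0, and 0 < 25 ✓
  (3) -1 < 0 ✓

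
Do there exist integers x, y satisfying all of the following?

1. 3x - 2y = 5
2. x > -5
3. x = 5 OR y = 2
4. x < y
No

A contradictory subset is {3x - 2y = 5, x = 5 OR y = 2, x < y}. No integer assignment can satisfy these jointly:

  - 3x - 2y = 5: is a linear equation tying the variables together
  - x = 5 OR y = 2: forces a choice: either x = 5 or y = 2
  - x < y: bounds one variable relative to another variable

Split on the disjunction (x = 5 OR y = 2):
  • If x = 5: the equation forces y = 5, giving (x, y) = (5, 5), which violates y > x.
  • If y = 2: the equation forces x = 3, giving (y, x) = (2, 3), which violates y > x.
Both branches are infeasible, so the system has no integer solution.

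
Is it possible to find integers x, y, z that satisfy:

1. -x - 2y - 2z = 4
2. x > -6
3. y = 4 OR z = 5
Yes

Take x = -4, y = 4, z = -4. Substituting into each constraint:
  (1) 4 - 2(4) - 2(-4) = 4 ✓
  (2) -4 > -6 ✓
  (3) y = 4, target 4 ✓ (first branch holds)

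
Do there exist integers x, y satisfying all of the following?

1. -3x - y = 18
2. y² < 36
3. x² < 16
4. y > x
No

A contradictory subset is {-3x - y = 18, x² < 16, y > x}. No integer assignment can satisfy these jointly:

  - -3x - y = 18: is a linear equation tying the variables together
  - x² < 16: restricts x to |x| ≤ 3
  - y > x: bounds one variable relative to another variable

Propagating the comparison: y > x and x ≥ -3 give y ≥ -2. Range argument: with x ∈ [-3, 3], y ∈ [-2, ∞], the left side of the equation is at most 11, but the right side is 18 > 11. No integer solution exists.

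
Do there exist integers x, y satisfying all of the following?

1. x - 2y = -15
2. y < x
Yes

Take x = 17, y = 16. Substituting into each constraint:
  (1) 17 - 2(16) = -15 ✓
  (2) 16 < 17 ✓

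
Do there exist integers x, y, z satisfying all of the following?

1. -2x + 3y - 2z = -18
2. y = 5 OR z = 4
Yes

Take x = 2, y = -2, z = 4. Substituting into each constraint:
  (1) -2(2) + 3(-2) - 2(4) = -18 ✓
  (2) z = 4, target 4 ✓ (second branch holds)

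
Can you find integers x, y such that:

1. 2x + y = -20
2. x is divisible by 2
Yes

Take x = 0, y = -20. Substituting into each constraint:
  (1) 2(0) + (-20) = -20 ✓
  (2) 0 = 2 × 0, remainder 0 ✓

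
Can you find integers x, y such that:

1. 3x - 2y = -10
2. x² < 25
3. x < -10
No

A contradictory subset is {x² < 25, x < -10}. No integer assignment can satisfy these jointly:

  - x² < 25: restricts x to |x| ≤ 4
  - x < -10: bounds one variable relative to a constant

Direct contradiction: the bounds on x require x ≥ -4 and x ≤ -11 simultaneously, which is empty.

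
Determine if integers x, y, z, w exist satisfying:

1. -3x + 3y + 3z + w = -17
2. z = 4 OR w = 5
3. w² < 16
Yes

Take x = 10, y = 0, z = 4, w = 1. Substituting into each constraint:
  (1) -3(10) + 3(0) + 3(4) + 1 = -17 ✓
  (2) z = 4, target 4 ✓ (first branch holds)
  (3) w² = (1)² = 1, and 1 < 16 ✓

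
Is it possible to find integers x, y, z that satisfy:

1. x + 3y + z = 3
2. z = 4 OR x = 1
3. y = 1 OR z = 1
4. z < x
Yes

Take x = 1, y = 1, z = -1. Substituting into each constraint:
  (1) 1 + 3(1) + (-1) = 3 ✓
  (2) x = 1, target 1 ✓ (second branch holds)
  (3) y = 1, target 1 ✓ (first branch holds)
  (4) -1 < 1 ✓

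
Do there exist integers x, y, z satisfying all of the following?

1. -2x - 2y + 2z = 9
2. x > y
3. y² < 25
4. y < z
No

Even the single constraint (-2x - 2y + 2z = 9) is infeasible over the integers.

  - -2x - 2y + 2z = 9: every term on the left is divisible by 2, so the LHS ≡ 0 (mod 2), but the RHS 9 is not — no integer solution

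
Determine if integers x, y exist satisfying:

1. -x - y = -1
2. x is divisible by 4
Yes

Take x = 0, y = 1. Substituting into each constraint:
  (1) 0 + (-1) = -1 ✓
  (2) 0 = 4 × 0, remainder 0 ✓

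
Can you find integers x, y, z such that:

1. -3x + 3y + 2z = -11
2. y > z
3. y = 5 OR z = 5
Yes

Take x = 13, y = 6, z = 5. Substituting into each constraint:
  (1) -3(13) + 3(6) + 2(5) = -11 ✓
  (2) 6 > 5 ✓
  (3) z = 5, target 5 ✓ (second branch holds)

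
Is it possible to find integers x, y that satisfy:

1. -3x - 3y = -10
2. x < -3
No

Even the single constraint (-3x - 3y = -10) is infeasible over the integers.

  - -3x - 3y = -10: every term on the left is divisible by 3, so the LHS ≡ 0 (mod 3), but the RHS -10 is not — no integer solution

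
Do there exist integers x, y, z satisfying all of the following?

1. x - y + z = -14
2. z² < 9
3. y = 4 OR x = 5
Yes

Take x = 5, y = 18, z = -1. Substituting into each constraint:
  (1) 5 + (-18) + (-1) = -14 ✓
  (2) z² = (-1)² = 1, and 1 < 9 ✓
  (3) x = 5, target 5 ✓ (second branch holds)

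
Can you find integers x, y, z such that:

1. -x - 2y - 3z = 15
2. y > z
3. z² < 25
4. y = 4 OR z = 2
Yes

Take x = -26, y = 4, z = 1. Substituting into each constraint:
  (1) 26 - 2(4) - 3(1) = 15 ✓
  (2) 4 > 1 ✓
  (3) z² = (1)² = 1, and 1 < 25 ✓
  (4) y = 4, target 4 ✓ (first branch holds)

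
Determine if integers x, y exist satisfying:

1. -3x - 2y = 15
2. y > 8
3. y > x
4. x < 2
Yes

Take x = -11, y = 9. Substituting into each constraint:
  (1) -3(-11) - 2(9) = 15 ✓
  (2) 9 > 8 ✓
  (3) 9 > -11 ✓
  (4) -11 < 2 ✓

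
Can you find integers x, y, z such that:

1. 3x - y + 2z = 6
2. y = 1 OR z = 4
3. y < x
Yes

Take x = 3, y = 1, z = -1. Substituting into each constraint:
  (1) 3(3) + (-1) + 2(-1) = 6 ✓
  (2) y = 1, target 1 ✓ (first branch holds)
  (3) 1 < 3 ✓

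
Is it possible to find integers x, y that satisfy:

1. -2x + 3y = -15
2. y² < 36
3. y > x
No

The full constraint system is jointly infeasible over the integers. Each constraint and what it forces:

  - -2x + 3y = -15: is a linear equation tying the variables together
  - y² < 36: restricts y to |y| ≤ 5
  - y > x: bounds one variable relative to another variable

The bounds confine y to {-5, -4, -3, -2, -1, 0, 1, 2, 3, 4, 5}. For each value, substitute into the equation:
  • y = -5: the equation forces x = 0, but y > x fails since -5 ≤ 0.
  • y = -4: the equation gives -2x = -3, so x would not be an integer.
  • y = -3: the equation forces x = 3, but y > x fails since -3 ≤ 3.
  • y = -2: the equation gives -2x = -9, so x would not be an integer.
  • y = -1: the equation forces x = 6, but y > x fails since -1 ≤ 6.
  • y = 0: the equation gives -2x = -15, so x would not be an integer.
  • y = 1: the equation forces x = 9, but y > x fails since 1 ≤ 9.
  • y = 2: the equation gives -2x = -21, so x would not be an integer.
  • y = 3: the equation forces x = 12, but y > x fails since 3 ≤ 12.
  • y = 4: the equation gives -2x = -27, so x would not be an integer.
  • y = 5: the equation forces x = 15, but y > x fails since 5 ≤ 15.
Every case fails, so no integer solution exists.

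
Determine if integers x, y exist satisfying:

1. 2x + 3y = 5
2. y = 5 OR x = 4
Yes

Take x = 4, y = -1. Substituting into each constraint:
  (1) 2(4) + 3(-1) = 5 ✓
  (2) x = 4, target 4 ✓ (second branch holds)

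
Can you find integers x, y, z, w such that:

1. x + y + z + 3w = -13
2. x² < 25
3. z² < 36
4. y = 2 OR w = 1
Yes

Take x = 0, y = 2, z = 0, w = -5. Substituting into each constraint:
  (1) 0 + 2 + 0 + 3(-5) = -13 ✓
  (2) x² = (0)² = 0, and 0 < 25 ✓
  (3) z² = (0)² = 0, and 0 < 36 ✓
  (4) y = 2, target 2 ✓ (first branch holds)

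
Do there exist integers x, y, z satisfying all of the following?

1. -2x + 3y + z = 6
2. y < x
Yes

Take x = 1, y = 0, z = 8. Substituting into each constraint:
  (1) -2(1) + 3(0) + 8 = 6 ✓
  (2) 0 < 1 ✓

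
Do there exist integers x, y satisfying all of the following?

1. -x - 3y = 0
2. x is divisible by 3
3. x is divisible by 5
Yes

Take x = 0, y = 0. Substituting into each constraint:
  (1) 0 - 3(0) = 0 ✓
  (2) 0 = 3 × 0, remainder 0 ✓
  (3) 0 = 5 × 0, remainder 0 ✓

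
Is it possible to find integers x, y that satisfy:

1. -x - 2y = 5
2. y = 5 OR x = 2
Yes

Take x = -15, y = 5. Substituting into each constraint:
  (1) 15 - 2(5) = 5 ✓
  (2) y = 5, target 5 ✓ (first branch holds)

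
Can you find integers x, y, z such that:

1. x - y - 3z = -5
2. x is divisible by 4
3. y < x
Yes

Take x = 0, y = -1, z = 2. Substituting into each constraint:
  (1) 0 + 1 - 3(2) = -5 ✓
  (2) 0 = 4 × 0, remainder 0 ✓
  (3) -1 < 0 ✓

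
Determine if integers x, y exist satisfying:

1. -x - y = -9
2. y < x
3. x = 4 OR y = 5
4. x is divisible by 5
No

A contradictory subset is {-x - y = -9, y < x, x = 4 OR y = 5}. No integer assignment can satisfy these jointly:

  - -x - y = -9: is a linear equation tying the variables together
  - y < x: bounds one variable relative to another variable
  - x = 4 OR y = 5: forces a choice: either x = 4 or y = 5

Split on the disjunction (x = 4 OR y = 5):
  • If x = 4: the equation forces y = 5, giving (x, y) = (4, 5), which violates x > y.
  • If y = 5: the equation forces x = 4, giving (y, x) = (5, 4), which violates x > y.
Both branches are infeasible, so the system has no integer solution.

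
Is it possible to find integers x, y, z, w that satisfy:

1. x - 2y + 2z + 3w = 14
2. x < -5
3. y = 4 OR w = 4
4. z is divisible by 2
Yes

Take x = -7, y = 4, z = 10, w = 3. Substituting into each constraint:
  (1) (-7) - 2(4) + 2(10) + 3(3) = 14 ✓
  (2) -7 < -5 ✓
  (3) y = 4, target 4 ✓ (first branch holds)
  (4) 10 = 2 × 5, remainder 0 ✓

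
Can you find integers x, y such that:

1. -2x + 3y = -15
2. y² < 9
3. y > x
No

The full constraint system is jointly infeasible over the integers. Each constraint and what it forces:

  - -2x + 3y = -15: is a linear equation tying the variables together
  - y² < 9: restricts y to |y| ≤ 2
  - y > x: bounds one variable relative to another variable

Propagating the comparison: x < y and y ≤ 2 give x ≤ 1. Range argument: with x ∈ [−∞, 1], y ∈ [-2, 2], the left side of the equation is at least -8, but the right side is -15 < -8. No integer solution exists.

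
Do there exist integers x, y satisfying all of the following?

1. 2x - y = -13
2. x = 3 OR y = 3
Yes

Take x = 3, y = 19. Substituting into each constraint:
  (1) 2(3) + (-19) = -13 ✓
  (2) x = 3, target 3 ✓ (first branch holds)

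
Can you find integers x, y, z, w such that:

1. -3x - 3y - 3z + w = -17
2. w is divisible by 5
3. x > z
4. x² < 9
Yes

Take x = 0, y = 10, z = -1, w = 10. Substituting into each constraint:
  (1) -3(0) - 3(10) - 3(-1) + 10 = -17 ✓
  (2) 10 = 5 × 2, remainder 0 ✓
  (3) 0 > -1 ✓
  (4) x² = (0)² = 0, and 0 < 9 ✓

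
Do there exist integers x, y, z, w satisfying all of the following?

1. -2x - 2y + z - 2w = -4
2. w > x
Yes

Take x = -1, y = 3, z = 0, w = 0. Substituting into each constraint:
  (1) -2(-1) - 2(3) + 0 - 2(0) = -4 ✓
  (2) 0 > -1 ✓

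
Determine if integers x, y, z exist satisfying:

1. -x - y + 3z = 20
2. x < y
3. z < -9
Yes

Take x = -27, y = -26, z = -11. Substituting into each constraint:
  (1) 27 + 26 + 3(-11) = 20 ✓
  (2) -27 < -26 ✓
  (3) -11 < -9 ✓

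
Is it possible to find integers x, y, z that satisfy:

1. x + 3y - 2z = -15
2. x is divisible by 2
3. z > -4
Yes

Take x = 0, y = -5, z = 0. Substituting into each constraint:
  (1) 0 + 3(-5) - 2(0) = -15 ✓
  (2) 0 = 2 × 0, remainder 0 ✓
  (3) 0 > -4 ✓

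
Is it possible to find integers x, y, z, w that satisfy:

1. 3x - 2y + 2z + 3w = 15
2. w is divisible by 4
Yes

Take x = 1, y = -6, z = 0, w = 0. Substituting into each constraint:
  (1) 3(1) - 2(-6) + 2(0) + 3(0) = 15 ✓
  (2) 0 = 4 × 0, remainder 0 ✓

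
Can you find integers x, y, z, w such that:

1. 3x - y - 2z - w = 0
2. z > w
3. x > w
Yes

Take x = 1, y = 1, z = 1, w = 0. Substituting into each constraint:
  (1) 3(1) + (-1) - 2(1) + 0 = 0 ✓
  (2) 1 > 0 ✓
  (3) 1 > 0 ✓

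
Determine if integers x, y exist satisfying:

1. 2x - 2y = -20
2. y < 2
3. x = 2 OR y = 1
Yes

Take x = -9, y = 1. Substituting into each constraint:
  (1) 2(-9) - 2(1) = -20 ✓
  (2) 1 < 2 ✓
  (3) y = 1, target 1 ✓ (second branch holds)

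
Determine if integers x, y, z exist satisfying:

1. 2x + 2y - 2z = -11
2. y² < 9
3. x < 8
No

Even the single constraint (2x + 2y - 2z = -11) is infeasible over the integers.

  - 2x + 2y - 2z = -11: every term on the left is divisible by 2, so the LHS ≡ 0 (mod 2), but the RHS -11 is not — no integer solution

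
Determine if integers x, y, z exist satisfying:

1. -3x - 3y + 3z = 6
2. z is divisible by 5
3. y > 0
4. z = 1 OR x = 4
Yes

Take x = 4, y = 4, z = 10. Substituting into each constraint:
  (1) -3(4) - 3(4) + 3(10) = 6 ✓
  (2) 10 = 5 × 2, remainder 0 ✓
  (3) 4 > 0 ✓
  (4) x = 4, target 4 ✓ (second branch holds)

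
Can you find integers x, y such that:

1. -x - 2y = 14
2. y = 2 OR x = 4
Yes

Take x = -18, y = 2. Substituting into each constraint:
  (1) 18 - 2(2) = 14 ✓
  (2) y = 2, target 2 ✓ (first branch holds)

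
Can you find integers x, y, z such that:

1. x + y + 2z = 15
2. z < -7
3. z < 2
Yes

Take x = 31, y = 0, z = -8. Substituting into each constraint:
  (1) 31 + 0 + 2(-8) = 15 ✓
  (2) -8 < -7 ✓
  (3) -8 < 2 ✓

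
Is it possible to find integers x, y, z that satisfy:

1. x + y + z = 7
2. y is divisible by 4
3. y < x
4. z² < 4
Yes

Take x = 6, y = 0, z = 1. Substituting into each constraint:
  (1) 6 + 0 + 1 = 7 ✓
  (2) 0 = 4 × 0, remainder 0 ✓
  (3) 0 < 6 ✓
  (4) z² = (1)² = 1, and 1 < 4 ✓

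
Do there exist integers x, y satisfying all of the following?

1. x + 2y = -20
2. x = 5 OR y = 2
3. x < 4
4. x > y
No

The full constraint system is jointly infeasible over the integers. Each constraint and what it forces:

  - x + 2y = -20: is a linear equation tying the variables together
  - x = 5 OR y = 2: forces a choice: either x = 5 or y = 2
  - x < 4: bounds one variable relative to a constant
  - x > y: bounds one variable relative to another variable

Split on the disjunction (x = 5 OR y = 2):
  • If x = 5: this contradicts the bound x ≤ 3.
  • If y = 2: the equation forces x = -24, giving (y, x) = (2, -24), which violates x > y.
Both branches are infeasible, so the system has no integer solution.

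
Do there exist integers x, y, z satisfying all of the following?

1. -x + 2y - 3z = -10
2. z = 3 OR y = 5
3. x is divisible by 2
Yes

Take x = 2, y = 5, z = 6. Substituting into each constraint:
  (1) (-2) + 2(5) - 3(6) = -10 ✓
  (2) y = 5, target 5 ✓ (second branch holds)
  (3) 2 = 2 × 1, remainder 0 ✓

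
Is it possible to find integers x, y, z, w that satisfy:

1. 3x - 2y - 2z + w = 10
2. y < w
Yes

Take x = 0, y = 1, z = -5, w = 2. Substituting into each constraint:
  (1) 3(0) - 2(1) - 2(-5) + 2 = 10 ✓
  (2) 1 < 2 ✓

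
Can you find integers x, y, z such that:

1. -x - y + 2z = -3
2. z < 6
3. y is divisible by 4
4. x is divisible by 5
Yes

Take x = 5, y = -8, z = -3. Substituting into each constraint:
  (1) (-5) + 8 + 2(-3) = -3 ✓
  (2) -3 < 6 ✓
  (3) -8 = 4 × -2, remainder 0 ✓
  (4) 5 = 5 × 1, remainder 0 ✓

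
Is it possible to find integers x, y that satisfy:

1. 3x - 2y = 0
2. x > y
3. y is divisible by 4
Yes

Take x = -8, y = -12. Substituting into each constraint:
  (1) 3(-8) - 2(-12) = 0 ✓
  (2) -8 > -12 ✓
  (3) -12 = 4 × -3, remainder 0 ✓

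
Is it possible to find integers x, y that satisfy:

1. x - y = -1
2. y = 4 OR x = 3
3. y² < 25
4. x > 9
No

A contradictory subset is {x - y = -1, y = 4 OR x = 3, x > 9}. No integer assignment can satisfy these jointly:

  - x - y = -1: is a linear equation tying the variables together
  - y = 4 OR x = 3: forces a choice: either y = 4 or x = 3
  - x > 9: bounds one variable relative to a constant

Split on the disjunction (y = 4 OR x = 3):
  • If y = 4: the equation forces x = 3, which contradicts the bound x ≥ 10.
  • If x = 3: this contradicts the bound x ≥ 10.
Both branches are infeasible, so the system has no integer solution.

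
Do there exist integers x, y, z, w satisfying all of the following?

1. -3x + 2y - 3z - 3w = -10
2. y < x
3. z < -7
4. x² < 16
Yes

Take x = 2, y = 1, z = -8, w = 10. Substituting into each constraint:
  (1) -3(2) + 2(1) - 3(-8) - 3(10) = -10 ✓
  (2) 1 < 2 ✓
  (3) -8 < -7 ✓
  (4) x² = (2)² = 4, and 4 < 16 ✓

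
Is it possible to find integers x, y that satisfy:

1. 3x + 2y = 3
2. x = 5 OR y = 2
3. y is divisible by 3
Yes

Take x = 5, y = -6. Substituting into each constraint:
  (1) 3(5) + 2(-6) = 3 ✓
  (2) x = 5, target 5 ✓ (first branch holds)
  (3) -6 = 3 × -2, remainder 0 ✓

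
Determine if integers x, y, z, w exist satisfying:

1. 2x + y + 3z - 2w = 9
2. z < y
Yes

Take x = 4, y = 1, z = 0, w = 0. Substituting into each constraint:
  (1) 2(4) + 1 + 3(0) - 2(0) = 9 ✓
  (2) 0 < 1 ✓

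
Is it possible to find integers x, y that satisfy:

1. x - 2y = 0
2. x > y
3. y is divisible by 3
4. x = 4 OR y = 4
No

A contradictory subset is {x - 2y = 0, y is divisible by 3, x = 4 OR y = 4}. No integer assignment can satisfy these jointly:

  - x - 2y = 0: is a linear equation tying the variables together
  - y is divisible by 3: restricts y to multiples of 3
  - x = 4 OR y = 4: forces a choice: either x = 4 or y = 4

Split on the disjunction (x = 4 OR y = 4):
  • If x = 4: with x = 4, writing y = 3y', every remaining term of the linear equation is divisible by 6, so the left side is ≡ 0 (mod 6); but the right side -4 ≡ 2 (mod 6). No integers can satisfy it.
  • If y = 4: this contradicts the divisibility constraint — 4 is not a multiple of 3.
Both branches are infeasible, so the system has no integer solution.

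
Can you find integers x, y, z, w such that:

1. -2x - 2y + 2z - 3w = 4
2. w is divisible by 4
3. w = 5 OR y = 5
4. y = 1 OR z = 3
Yes

Take x = -10, y = 5, z = 3, w = 4. Substituting into each constraint:
  (1) -2(-10) - 2(5) + 2(3) - 3(4) = 4 ✓
  (2) 4 = 4 × 1, remainder 0 ✓
  (3) y = 5, target 5 ✓ (second branch holds)
  (4) z = 3, target 3 ✓ (second branch holds)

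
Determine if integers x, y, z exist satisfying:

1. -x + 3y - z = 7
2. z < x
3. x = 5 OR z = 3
Yes

Take x = 8, y = 6, z = 3. Substituting into each constraint:
  (1) (-8) + 3(6) + (-3) = 7 ✓
  (2) 3 < 8 ✓
  (3) z = 3, target 3 ✓ (second branch holds)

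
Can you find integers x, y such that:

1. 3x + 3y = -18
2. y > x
Yes

Take x = -4, y = -2. Substituting into each constraint:
  (1) 3(-4) + 3(-2) = -18 ✓
  (2) -2 > -4 ✓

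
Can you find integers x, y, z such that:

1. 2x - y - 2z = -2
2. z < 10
Yes

Take x = 0, y = 0, z = 1. Substituting into each constraint:
  (1) 2(0) + 0 - 2(1) = -2 ✓
  (2) 1 < 10 ✓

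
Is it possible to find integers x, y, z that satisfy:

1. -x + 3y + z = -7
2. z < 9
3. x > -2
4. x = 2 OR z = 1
Yes

Take x = 2, y = -2, z = 1. Substituting into each constraint:
  (1) (-2) + 3(-2) + 1 = -7 ✓
  (2) 1 < 9 ✓
  (3) 2 > -2 ✓
  (4) x = 2, target 2 ✓ (first branch holds)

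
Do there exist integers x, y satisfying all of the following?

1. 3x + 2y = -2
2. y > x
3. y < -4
No

The full constraint system is jointly infeasible over the integers. Each constraint and what it forces:

  - 3x + 2y = -2: is a linear equation tying the variables together
  - y > x: bounds one variable relative to another variable
  - y < -4: bounds one variable relative to a constant

Propagating the comparison: x < y and y ≤ -5 give x ≤ -6. Range argument: with x ∈ [−∞, -6], y ∈ [−∞, -5], the left side of the equation is at most -28, but the right side is -2 > -28. No integer solution exists.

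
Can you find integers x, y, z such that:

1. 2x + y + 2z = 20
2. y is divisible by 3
Yes

Take x = 0, y = 0, z = 10. Substituting into each constraint:
  (1) 2(0) + 0 + 2(10) = 20 ✓
  (2) 0 = 3 × 0, remainder 0 ✓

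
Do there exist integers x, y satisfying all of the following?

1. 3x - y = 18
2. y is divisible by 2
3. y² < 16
Yes

Take x = 6, y = 0. Substituting into each constraint:
  (1) 3(6) + 0 = 18 ✓
  (2) 0 = 2 × 0, remainder 0 ✓
  (3) y² = (0)² = 0, and 0 < 16 ✓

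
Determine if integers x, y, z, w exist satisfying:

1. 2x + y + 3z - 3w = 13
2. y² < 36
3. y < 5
Yes

Take x = 5, y = 0, z = 1, w = 0. Substituting into each constraint:
  (1) 2(5) + 0 + 3(1) - 3(0) = 13 ✓
  (2) y² = (0)² = 0, and 0 < 36 ✓
  (3) 0 < 5 ✓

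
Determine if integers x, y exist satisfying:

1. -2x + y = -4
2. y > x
Yes

Take x = 5, y = 6. Substituting into each constraint:
  (1) -2(5) + 6 = -4 ✓
  (2) 6 > 5 ✓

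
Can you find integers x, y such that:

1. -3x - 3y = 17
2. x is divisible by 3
No

Even the single constraint (-3x - 3y = 17) is infeasible over the integers.

  - -3x - 3y = 17: every term on the left is divisible by 3, so the LHS ≡ 0 (mod 3), but the RHS 17 is not — no integer solution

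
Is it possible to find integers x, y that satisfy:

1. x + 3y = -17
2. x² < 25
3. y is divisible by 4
No

The full constraint system is jointly infeasible over the integers. Each constraint and what it forces:

  - x + 3y = -17: is a linear equation tying the variables together
  - x² < 25: restricts x to |x| ≤ 4
  - y is divisible by 4: restricts y to multiples of 4

The bounds confine x to {-4, -3, -2, -1, 0, 1, 2, 3, 4}. For each value, substitute into the equation:
  • x = -4: the equation gives 3y = -13, so y would not be an integer.
  • x = -3: the equation gives 3y = -14, so y would not be an integer.
  • x = -2: the equation forces y = -5, but 4 does not divide -5.
  • x = -1: the equation gives 3y = -16, so y would not be an integer.
  • x = 0: the equation gives 3y = -17, so y would not be an integer.
  • x = 1: the equation forces y = -6, but 4 does not divide -6.
  • x = 2: the equation gives 3y = -19, so y would not be an integer.
  • x = 3: the equation gives 3y = -20, so y would not be an integer.
  • x = 4: the equation forces y = -7, but 4 does not divide -7.
Every case fails, so no integer solution exists.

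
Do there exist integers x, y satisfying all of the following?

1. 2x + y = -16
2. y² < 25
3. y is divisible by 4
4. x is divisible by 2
Yes

Take x = -10, y = 4. Substituting into each constraint:
  (1) 2(-10) + 4 = -16 ✓
  (2) y² = (4)² = 16, and 16 < 25 ✓
  (3) 4 = 4 × 1, remainder 0 ✓
  (4) -10 = 2 × -5, remainder 0 ✓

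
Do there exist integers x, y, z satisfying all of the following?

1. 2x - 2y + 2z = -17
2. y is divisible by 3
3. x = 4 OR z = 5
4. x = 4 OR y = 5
No

Even the single constraint (2x - 2y + 2z = -17) is infeasible over the integers.

  - 2x - 2y + 2z = -17: every term on the left is divisible by 2, so the LHS ≡ 0 (mod 2), but the RHS -17 is not — no integer solution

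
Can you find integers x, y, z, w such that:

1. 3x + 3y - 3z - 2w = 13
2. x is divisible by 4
Yes

Take x = 0, y = 0, z = -5, w = 1. Substituting into each constraint:
  (1) 3(0) + 3(0) - 3(-5) - 2(1) = 13 ✓
  (2) 0 = 4 × 0, remainder 0 ✓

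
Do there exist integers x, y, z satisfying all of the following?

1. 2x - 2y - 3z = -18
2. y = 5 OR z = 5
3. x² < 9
Yes

Take x = -1, y = 5, z = 2. Substituting into each constraint:
  (1) 2(-1) - 2(5) - 3(2) = -18 ✓
  (2) y = 5, target 5 ✓ (first branch holds)
  (3) x² = (-1)² = 1, and 1 < 9 ✓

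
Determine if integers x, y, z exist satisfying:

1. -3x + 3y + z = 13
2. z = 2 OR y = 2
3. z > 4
Yes

Take x = 0, y = 2, z = 7. Substituting into each constraint:
  (1) -3(0) + 3(2) + 7 = 13 ✓
  (2) y = 2, target 2 ✓ (second branch holds)
  (3) 7 > 4 ✓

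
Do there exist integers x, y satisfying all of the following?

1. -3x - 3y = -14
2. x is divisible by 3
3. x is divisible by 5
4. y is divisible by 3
No

Even the single constraint (-3x - 3y = -14) is infeasible over the integers.

  - -3x - 3y = -14: every term on the left is divisible by 3, so the LHS ≡ 0 (mod 3), but the RHS -14 is not — no integer solution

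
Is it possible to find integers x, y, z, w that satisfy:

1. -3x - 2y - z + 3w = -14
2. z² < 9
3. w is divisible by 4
Yes

Take x = 4, y = 0, z = 2, w = 0. Substituting into each constraint:
  (1) -3(4) - 2(0) + (-2) + 3(0) = -14 ✓
  (2) z² = (2)² = 4, and 4 < 9 ✓
  (3) 0 = 4 × 0, remainder 0 ✓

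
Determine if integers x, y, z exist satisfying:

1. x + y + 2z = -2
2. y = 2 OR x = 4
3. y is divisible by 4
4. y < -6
Yes

Take x = 4, y = -8, z = 1. Substituting into each constraint:
  (1) 4 + (-8) + 2(1) = -2 ✓
  (2) x = 4, target 4 ✓ (second branch holds)
  (3) -8 = 4 × -2, remainder 0 ✓
  (4) -8 < -6 ✓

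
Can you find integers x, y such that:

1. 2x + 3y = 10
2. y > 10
Yes

Take x = -13, y = 12. Substituting into each constraint:
  (1) 2(-13) + 3(12) = 10 ✓
  (2) 12 > 10 ✓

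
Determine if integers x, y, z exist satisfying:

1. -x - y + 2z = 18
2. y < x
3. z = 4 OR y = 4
Yes

Take x = -4, y = -6, z = 4. Substituting into each constraint:
  (1) 4 + 6 + 2(4) = 18 ✓
  (2) -6 < -4 ✓
  (3) z = 4, target 4 ✓ (first branch holds)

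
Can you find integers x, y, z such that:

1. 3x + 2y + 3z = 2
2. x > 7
Yes

Take x = 8, y = 1, z = -8. Substituting into each constraint:
  (1) 3(8) + 2(1) + 3(-8) = 2 ✓
  (2) 8 > 7 ✓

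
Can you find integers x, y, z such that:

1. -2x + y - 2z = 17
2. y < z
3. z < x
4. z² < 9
No

The full constraint system is jointly infeasible over the integers. Each constraint and what it forces:

  - -2x + y - 2z = 17: is a linear equation tying the variables together
  - y < z: bounds one variable relative to another variable
  - z < x: bounds one variable relative to another variable
  - z² < 9: restricts z to |z| ≤ 2

Propagating the comparisons: y < z and z ≤ 2 give y ≤ 1; x > z and z ≥ -2 give x ≥ -1. Range argument: with x ∈ [-1, ∞], y ∈ [−∞, 1], z ∈ [-2, 2], the left side of the equation is at most 7, but the right side is 17 > 7. No integer solution exists.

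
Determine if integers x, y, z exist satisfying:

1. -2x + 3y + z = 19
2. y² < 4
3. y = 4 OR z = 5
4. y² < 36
Yes

Take x = -7, y = 0, z = 5. Substituting into each constraint:
  (1) -2(-7) + 3(0) + 5 = 19 ✓
  (2) y² = (0)² = 0, and 0 < 4 ✓
  (3) z = 5, target 5 ✓ (second branch holds)
  (4) y² = (0)² = 0, and 0 < 36 ✓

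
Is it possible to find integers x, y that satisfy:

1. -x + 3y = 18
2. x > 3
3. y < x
Yes

Take x = 12, y = 10. Substituting into each constraint:
  (1) (-12) + 3(10) = 18 ✓
  (2) 12 > 3 ✓
  (3) 10 < 12 ✓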